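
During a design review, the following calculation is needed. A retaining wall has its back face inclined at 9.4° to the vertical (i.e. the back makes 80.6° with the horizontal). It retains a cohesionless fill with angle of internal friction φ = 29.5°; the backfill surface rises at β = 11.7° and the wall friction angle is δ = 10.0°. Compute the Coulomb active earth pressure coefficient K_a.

K_a = sin²(α+φ) / [sin²α · sin(α−δ) · (1 + √{sin(φ+δ)sin(φ−β) / (sin(α−δ)sin(α+β))})²].
With α = 80.6°, φ = 29.5°, δ = 10.0°, β = 11.7°: K_a = 0.4542.

0.454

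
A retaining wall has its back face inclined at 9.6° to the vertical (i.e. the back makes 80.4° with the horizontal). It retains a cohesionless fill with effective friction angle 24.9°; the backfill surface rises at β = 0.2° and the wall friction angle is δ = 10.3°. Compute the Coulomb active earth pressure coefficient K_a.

K_a = sin²(α+φ) / [sin²α · sin(α−δ) · (1 + √{sin(φ+δ)sin(φ−β) / (sin(α−δ)sin(α+β))})²].
With α = 80.4°, φ = 24.9°, δ = 10.3°, β = 0.2°: K_a = 0.4466.

0.447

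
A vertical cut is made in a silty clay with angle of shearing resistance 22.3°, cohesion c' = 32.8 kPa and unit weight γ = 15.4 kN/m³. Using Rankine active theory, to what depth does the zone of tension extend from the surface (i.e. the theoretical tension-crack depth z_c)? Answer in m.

6.35 m

K_a = tan²(45° − 22.3°/2) = 0.4498; √K_a = 0.6707.
The active pressure is zero where K_a γ z = 2c√K_a, so z_c = 2c/(γ√K_a) = 2×32.8/(15.4×0.6707) = 6.351 m.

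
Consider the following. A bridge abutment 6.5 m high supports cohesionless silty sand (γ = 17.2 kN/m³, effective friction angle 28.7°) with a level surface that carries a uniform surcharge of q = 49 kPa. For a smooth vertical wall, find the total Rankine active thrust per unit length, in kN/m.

K_a = tan²(45° − φ/2) = 0.3511.
Soil triangle: ½ K_a γ H² = 0.5×0.3511×17.2×6.5² = 127.6 kN/m.
Surcharge rectangle: K_a q H = 0.3511×49×6.5 = 111.8 kN/m.
Total = 127.6 + 111.8 = 239.4 kN/m.

239 kN/m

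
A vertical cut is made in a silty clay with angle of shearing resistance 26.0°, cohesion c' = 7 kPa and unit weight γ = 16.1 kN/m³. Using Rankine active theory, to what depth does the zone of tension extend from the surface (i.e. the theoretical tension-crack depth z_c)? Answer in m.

K_a = tan²(45° − 26.0°/2) = 0.3905; √K_a = 0.6249.
The active pressure is zero where K_a γ z = 2c√K_a, so z_c = 2c/(γ√K_a) = 2×7/(16.1×0.6249) = 1.392 m.

1.39 m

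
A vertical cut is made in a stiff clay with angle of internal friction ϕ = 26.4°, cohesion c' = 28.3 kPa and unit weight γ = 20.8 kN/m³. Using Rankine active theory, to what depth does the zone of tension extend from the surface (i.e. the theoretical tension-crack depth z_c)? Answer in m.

K_a = tan²(45° − 26.4°/2) = 0.3844; √K_a = 0.6200.
The active pressure is zero where K_a γ z = 2c√K_a, so z_c = 2c/(γ√K_a) = 2×28.3/(20.8×0.6200) = 4.389 m.

4.39 m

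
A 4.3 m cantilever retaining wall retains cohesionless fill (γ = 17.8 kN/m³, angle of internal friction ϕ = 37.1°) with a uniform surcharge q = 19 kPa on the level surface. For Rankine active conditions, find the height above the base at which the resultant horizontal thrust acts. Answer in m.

1.67 m

K_a = 0.2475.
Triangular part P₁ = ½K_aγH² = 40.73 at H/3 = 1.433 m; rectangular part P₂ = K_a q H = 20.22 at H/2 = 2.150 m.
ȳ = (P₁·1.433 + P₂·2.150)/(P₁+P₂) = 1.671 m.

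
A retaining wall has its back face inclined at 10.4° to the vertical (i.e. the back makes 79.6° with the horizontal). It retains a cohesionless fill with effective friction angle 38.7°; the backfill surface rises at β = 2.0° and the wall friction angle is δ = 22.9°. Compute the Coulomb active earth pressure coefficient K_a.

K_a = sin²(α+φ) / [sin²α · sin(α−δ) · (1 + √{sin(φ+δ)sin(φ−β) / (sin(α−δ)sin(α+β))})²].
With α = 79.6°, φ = 38.7°, δ = 22.9°, β = 2.0°: K_a = 0.2968.

0.297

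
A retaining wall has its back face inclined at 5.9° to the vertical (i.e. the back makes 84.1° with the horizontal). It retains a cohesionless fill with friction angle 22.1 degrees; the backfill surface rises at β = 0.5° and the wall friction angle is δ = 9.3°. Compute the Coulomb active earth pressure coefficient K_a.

K_a = sin²(α+φ) / [sin²α · sin(α−δ) · (1 + √{sin(φ+δ)sin(φ−β) / (sin(α−δ)sin(α+β))})²].
With α = 84.1°, φ = 22.1°, δ = 9.3°, β = 0.5°: K_a = 0.4614.

0.461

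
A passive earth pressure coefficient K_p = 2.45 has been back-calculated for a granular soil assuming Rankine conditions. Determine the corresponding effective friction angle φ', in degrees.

K_p = (1+sin φ)/(1−sin φ) ⇒ sin φ = (K_p − 1)/(K_p + 1) = 0.4203.
φ = arcsin(0.4203) = 24.85°.

24.9°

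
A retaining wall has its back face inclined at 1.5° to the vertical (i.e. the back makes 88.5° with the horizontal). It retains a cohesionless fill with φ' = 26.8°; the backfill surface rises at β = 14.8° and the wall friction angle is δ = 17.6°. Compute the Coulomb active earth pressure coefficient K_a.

0.443

K_a = sin²(α+φ) / [sin²α · sin(α−δ) · (1 + √{sin(φ+δ)sin(φ−β) / (sin(α−δ)sin(α+β))})²].
With α = 88.5°, φ = 26.8°, δ = 17.6°, β = 14.8°: K_a = 0.4431.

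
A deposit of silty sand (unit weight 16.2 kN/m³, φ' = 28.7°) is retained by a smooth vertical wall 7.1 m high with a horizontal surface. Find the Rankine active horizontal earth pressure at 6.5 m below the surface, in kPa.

K_a = (1 − sin φ)/(1 + sin φ) = 0.3511.
σ_h = K_a γ z = 0.3511 × 16.2 × 6.5 = 36.98 kPa.

37.0 kPa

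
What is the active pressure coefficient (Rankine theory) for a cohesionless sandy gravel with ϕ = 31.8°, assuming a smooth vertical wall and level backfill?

0.310

K_a = (1 − sin φ)/(1 + sin φ) = (1 − sin 31.8°)/(1 + sin 31.8°) = 0.3098.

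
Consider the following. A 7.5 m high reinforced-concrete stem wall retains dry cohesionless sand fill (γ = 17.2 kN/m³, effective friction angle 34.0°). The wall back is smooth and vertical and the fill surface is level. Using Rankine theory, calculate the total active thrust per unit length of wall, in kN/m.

137 kN/m

K_a = tan²(45° − φ/2) = 0.2827.
P_a = ½ K_a γ H² = 0.5 × 0.2827 × 17.2 × 7.5² = 136.8 kN/m.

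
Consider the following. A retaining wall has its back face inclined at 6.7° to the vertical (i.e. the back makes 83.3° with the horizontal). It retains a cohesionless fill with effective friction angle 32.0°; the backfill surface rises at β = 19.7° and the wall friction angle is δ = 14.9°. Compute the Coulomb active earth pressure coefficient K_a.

0.446

K_a = sin²(α+φ) / [sin²α · sin(α−δ) · (1 + √{sin(φ+δ)sin(φ−β) / (sin(α−δ)sin(α+β))})²].
With α = 83.3°, φ = 32.0°, δ = 14.9°, β = 19.7°: K_a = 0.4455.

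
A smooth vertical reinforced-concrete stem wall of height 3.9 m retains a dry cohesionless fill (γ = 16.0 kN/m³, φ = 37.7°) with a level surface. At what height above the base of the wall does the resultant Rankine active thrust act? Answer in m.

1.30 m

K_a = 0.2411.
The pressure distribution is triangular, so the resultant acts at H/3 above the base = 3.9/3 = 1.300 m.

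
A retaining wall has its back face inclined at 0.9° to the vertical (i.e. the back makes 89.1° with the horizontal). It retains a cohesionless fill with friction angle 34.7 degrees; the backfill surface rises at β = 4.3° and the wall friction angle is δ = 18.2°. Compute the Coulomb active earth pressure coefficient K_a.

K_a = sin²(α+φ) / [sin²α · sin(α−δ) · (1 + √{sin(φ+δ)sin(φ−β) / (sin(α−δ)sin(α+β))})²].
With α = 89.1°, φ = 34.7°, δ = 18.2°, β = 4.3°: K_a = 0.2671.

0.267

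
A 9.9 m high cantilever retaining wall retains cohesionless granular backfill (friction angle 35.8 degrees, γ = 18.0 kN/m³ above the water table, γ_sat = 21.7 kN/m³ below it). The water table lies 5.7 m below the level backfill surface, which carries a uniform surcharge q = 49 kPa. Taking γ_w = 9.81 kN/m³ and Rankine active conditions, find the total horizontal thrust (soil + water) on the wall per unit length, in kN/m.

K_a = tan²(45° − φ/2) = 0.2619.
γ' = 21.7 − 9.81 = 11.89 kN/m³. h₂ = H − d_w = 4.2 m.
σ'_h: at surface K_a·q = 12.83; at WT K_a(q+γd_w) = 39.70; at base K_a(q+γd_w+γ'h₂) = 52.78 kPa.
P₁ = ½(12.83+39.70)×5.7 = 149.7; P₂ = ½(39.70+52.78)×4.2 = 194.2; P_w = ½γ_w h₂² = 86.52.
Total = 149.7+194.2+86.52 = 430.4 kN/m.

430 kN/m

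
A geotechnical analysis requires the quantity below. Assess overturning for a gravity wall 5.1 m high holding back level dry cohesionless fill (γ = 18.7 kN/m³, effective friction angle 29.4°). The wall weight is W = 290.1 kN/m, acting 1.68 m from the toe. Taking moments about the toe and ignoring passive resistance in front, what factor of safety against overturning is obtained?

K_a = tan²(45° − 29.4°/2) = 0.3415.
P_a = ½K_aγH² = 0.5×0.3415×18.7×5.1² = 83.04 kN/m, acting at H/3 = 1.700 m above the base.
Overturning moment M_o = P_a × H/3 = 83.04 × 1.700 = 141.2.
Resisting moment M_r = W × 1.68 = 290.1 × 1.68 = 487.4.
FS_overturning = M_r/M_o = 487.4/141.2 = 3.452.

3.45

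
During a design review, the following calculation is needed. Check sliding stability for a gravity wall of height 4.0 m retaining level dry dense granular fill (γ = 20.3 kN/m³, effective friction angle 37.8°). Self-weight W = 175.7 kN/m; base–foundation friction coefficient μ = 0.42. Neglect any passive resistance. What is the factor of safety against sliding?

1.89

K_a = tan²(45° − 37.8°/2) = 0.2400.
P_a = ½K_aγH² = 0.5×0.2400×20.3×4.0² = 38.98 kN/m, acting at H/3 = 1.333 m above the base.
FS_sliding = μW / P_a = 0.42×175.7 / 38.98 = 1.893.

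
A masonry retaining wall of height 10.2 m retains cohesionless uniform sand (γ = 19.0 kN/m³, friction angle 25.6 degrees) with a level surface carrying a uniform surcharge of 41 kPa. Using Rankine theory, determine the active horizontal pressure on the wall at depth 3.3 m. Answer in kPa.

K_a = (1 − sin φ)/(1 + sin φ) = 0.3966.
σ_v = γz + q = 19.0 × 3.3 + 41 = 103.7 kPa.
σ_h = K_a σ_v = 0.3966 × 103.7 = 41.12 kPa.

41.1 kPa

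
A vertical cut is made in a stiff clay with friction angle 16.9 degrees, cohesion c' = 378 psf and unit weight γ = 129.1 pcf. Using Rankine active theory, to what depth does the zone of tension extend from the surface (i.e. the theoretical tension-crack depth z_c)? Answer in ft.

K_a = tan²(45° − 16.9°/2) = 0.5495; √K_a = 0.7413.
The active pressure is zero where K_a γ z = 2c√K_a, so z_c = 2c/(γ√K_a) = 2×378/(129.1×0.7413) = 7.899 ft.

7.90 ft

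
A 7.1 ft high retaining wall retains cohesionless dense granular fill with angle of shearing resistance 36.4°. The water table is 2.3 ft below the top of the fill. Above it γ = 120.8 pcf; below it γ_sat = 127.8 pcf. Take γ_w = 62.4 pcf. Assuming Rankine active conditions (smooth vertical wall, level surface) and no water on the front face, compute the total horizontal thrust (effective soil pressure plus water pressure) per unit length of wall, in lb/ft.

1330 lb/ft

K_a = tan²(45° − φ/2) = 0.2552.
γ' = 127.8 − 62.4 = 65.40 pcf. Depth below WT = 4.8 ft.
σ'_h at WT = K_a γ d_w = 70.89 psf; at base = 70.89 + K_a γ' × 4.8 = 151.0 psf.
P₁ (0–2.3 ft) = ½×70.89×2.3 = 81.53. P₂ (2.3–7.1 ft) = ½(70.89+151.0)×4.8 = 532.5.
P_w = ½ γ_w h₂² = 0.5×62.4×4.8² = 718.8. Total = 81.53+532.5+718.8 = 1333 lb/ft.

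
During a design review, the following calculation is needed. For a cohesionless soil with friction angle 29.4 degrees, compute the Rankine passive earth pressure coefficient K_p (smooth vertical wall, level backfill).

2.93

K_p = (1 + sin φ)/(1 − sin φ) = tan²(45° + 29.4°/2) = 2.929.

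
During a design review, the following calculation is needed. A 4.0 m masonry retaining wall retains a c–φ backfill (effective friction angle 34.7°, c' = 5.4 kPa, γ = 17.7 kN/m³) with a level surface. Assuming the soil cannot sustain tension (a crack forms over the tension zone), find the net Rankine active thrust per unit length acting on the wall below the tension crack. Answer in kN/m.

K_a = 0.2745; √K_a = 0.5239.
Tension-crack depth z_c = 2c/(γ√K_a) = 2×5.4/(17.7×0.5239) = 1.165 m.
σ_a at base = K_a γ H − 2c√K_a = 0.2745×17.7×4.0 − 2×5.4×0.5239 = 13.77 kPa.
P_a = ½ × 13.77 × (H − z_c) = 0.5×13.77×2.835 = 19.53 kN/m.

19.5 kN/m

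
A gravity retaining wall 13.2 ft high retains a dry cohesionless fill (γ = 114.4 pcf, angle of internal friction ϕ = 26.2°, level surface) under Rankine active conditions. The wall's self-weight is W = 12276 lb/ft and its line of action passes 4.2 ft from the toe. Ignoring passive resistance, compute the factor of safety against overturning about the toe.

3.03

K_a = tan²(45° − 26.2°/2) = 0.3874.
P_a = ½K_aγH² = 0.5×0.3874×114.4×13.2² = 3861 lb/ft, acting at H/3 = 4.400 ft above the base.
Overturning moment M_o = P_a × H/3 = 3861 × 4.400 = 16990.
Resisting moment M_r = W × 4.2 = 12276 × 4.2 = 51560.
FS_overturning = M_r/M_o = 51560/16990 = 3.035.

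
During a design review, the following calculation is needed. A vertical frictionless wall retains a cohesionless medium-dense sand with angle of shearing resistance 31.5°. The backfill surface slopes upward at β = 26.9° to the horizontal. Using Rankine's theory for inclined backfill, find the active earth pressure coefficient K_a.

K_a = cos β · (cos β − √(cos²β − cos²φ)) / (cos β + √(cos²β − cos²φ)).
cos β = 0.8918, cos φ = 0.8526, √(cos²β − cos²φ) = 0.2614.
K_a = 0.8918 × (0.8918 − 0.2614)/(0.8918 + 0.2614) = 0.4876.

0.488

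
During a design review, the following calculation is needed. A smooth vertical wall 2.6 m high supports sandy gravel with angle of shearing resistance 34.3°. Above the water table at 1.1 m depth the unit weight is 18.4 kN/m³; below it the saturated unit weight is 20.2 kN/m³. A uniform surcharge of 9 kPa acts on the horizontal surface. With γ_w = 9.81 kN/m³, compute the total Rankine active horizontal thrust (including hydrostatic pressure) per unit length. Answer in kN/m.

32.4 kN/m

K_a = tan²(45° − φ/2) = 0.2792.
γ' = 20.2 − 9.81 = 10.39 kN/m³. h₂ = H − d_w = 1.5 m.
σ'_h: at surface K_a·q = 2.512; at WT K_a(q+γd_w) = 8.163; at base K_a(q+γd_w+γ'h₂) = 12.51 kPa.
P₁ = ½(2.512+8.163)×1.1 = 5.871; P₂ = ½(8.163+12.51)×1.5 = 15.51; P_w = ½γ_w h₂² = 11.04.
Total = 5.871+15.51+11.04 = 32.41 kN/m.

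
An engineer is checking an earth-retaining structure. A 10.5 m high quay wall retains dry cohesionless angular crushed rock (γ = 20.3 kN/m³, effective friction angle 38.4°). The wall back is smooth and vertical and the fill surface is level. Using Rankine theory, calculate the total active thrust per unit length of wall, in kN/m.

262 kN/m

K_a = tan²(45° − φ/2) = 0.2337.
P_a = ½ K_a γ H² = 0.5 × 0.2337 × 20.3 × 10.5² = 261.5 kN/m.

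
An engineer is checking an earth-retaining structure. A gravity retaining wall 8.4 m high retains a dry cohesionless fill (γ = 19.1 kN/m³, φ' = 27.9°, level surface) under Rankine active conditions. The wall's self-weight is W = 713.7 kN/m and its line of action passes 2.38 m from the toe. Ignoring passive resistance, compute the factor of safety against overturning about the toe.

2.48

K_a = tan²(45° − 27.9°/2) = 0.3625.
P_a = ½K_aγH² = 0.5×0.3625×19.1×8.4² = 244.2 kN/m, acting at H/3 = 2.800 m above the base.
Overturning moment M_o = P_a × H/3 = 244.2 × 2.800 = 683.9.
Resisting moment M_r = W × 2.38 = 713.7 × 2.38 = 1699.
FS_overturning = M_r/M_o = 1699/683.9 = 2.484.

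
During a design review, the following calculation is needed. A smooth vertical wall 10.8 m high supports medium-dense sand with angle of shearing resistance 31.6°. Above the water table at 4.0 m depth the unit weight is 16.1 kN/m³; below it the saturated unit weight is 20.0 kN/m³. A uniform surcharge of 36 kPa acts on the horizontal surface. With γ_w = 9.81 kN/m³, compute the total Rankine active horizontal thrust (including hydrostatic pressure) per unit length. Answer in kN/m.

599 kN/m

K_a = tan²(45° − φ/2) = 0.3123.
γ' = 20.0 − 9.81 = 10.19 kN/m³. h₂ = H − d_w = 6.8 m.
σ'_h: at surface K_a·q = 11.24; at WT K_a(q+γd_w) = 31.36; at base K_a(q+γd_w+γ'h₂) = 53.00 kPa.
P₁ = ½(11.24+31.36)×4.0 = 85.21; P₂ = ½(31.36+53.00)×6.8 = 286.8; P_w = ½γ_w h₂² = 226.8.
Total = 85.21+286.8+226.8 = 598.8 kN/m.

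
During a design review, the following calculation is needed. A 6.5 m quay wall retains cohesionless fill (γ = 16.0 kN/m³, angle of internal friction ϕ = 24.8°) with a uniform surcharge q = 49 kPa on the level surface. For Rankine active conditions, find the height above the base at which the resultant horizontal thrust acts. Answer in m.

2.69 m

K_a = 0.4090.
Triangular part P₁ = ½K_aγH² = 138.2 at H/3 = 2.167 m; rectangular part P₂ = K_a q H = 130.3 at H/2 = 3.250 m.
ȳ = (P₁·2.167 + P₂·3.250)/(P₁+P₂) = 2.692 m.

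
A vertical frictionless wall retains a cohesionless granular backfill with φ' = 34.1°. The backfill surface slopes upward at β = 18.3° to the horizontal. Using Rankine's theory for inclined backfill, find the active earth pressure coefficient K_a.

K_a = cos β · (cos β − √(cos²β − cos²φ)) / (cos β + √(cos²β − cos²φ)).
cos β = 0.9494, cos φ = 0.8281, √(cos²β − cos²φ) = 0.4645.
K_a = 0.9494 × (0.9494 − 0.4645)/(0.9494 + 0.4645) = 0.3257.

0.326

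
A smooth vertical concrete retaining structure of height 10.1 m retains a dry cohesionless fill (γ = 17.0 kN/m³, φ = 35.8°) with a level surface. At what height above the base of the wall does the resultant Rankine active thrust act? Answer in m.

K_a = 0.2619.
The pressure distribution is triangular, so the resultant acts at H/3 above the base = 10.1/3 = 3.367 m.

3.37 m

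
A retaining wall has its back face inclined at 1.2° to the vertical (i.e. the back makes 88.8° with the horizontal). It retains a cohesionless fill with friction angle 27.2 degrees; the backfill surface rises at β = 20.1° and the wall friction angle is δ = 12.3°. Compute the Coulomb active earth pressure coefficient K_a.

K_a = sin²(α+φ) / [sin²α · sin(α−δ) · (1 + √{sin(φ+δ)sin(φ−β) / (sin(α−δ)sin(α+β))})²].
With α = 88.8°, φ = 27.2°, δ = 12.3°, β = 20.1°: K_a = 0.4977.

0.498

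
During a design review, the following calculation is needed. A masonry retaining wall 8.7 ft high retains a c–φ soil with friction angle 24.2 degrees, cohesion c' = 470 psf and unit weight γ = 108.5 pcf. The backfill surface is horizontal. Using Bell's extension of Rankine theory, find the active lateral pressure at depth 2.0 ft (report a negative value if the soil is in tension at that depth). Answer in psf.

-517 psf

K_a = (1 − sin φ)/(1 + sin φ) = 0.4185.
σ_a = K_a γ z − 2c√K_a = 0.4185×108.5×2.0 − 2×470×0.6469 = -517.3 psf.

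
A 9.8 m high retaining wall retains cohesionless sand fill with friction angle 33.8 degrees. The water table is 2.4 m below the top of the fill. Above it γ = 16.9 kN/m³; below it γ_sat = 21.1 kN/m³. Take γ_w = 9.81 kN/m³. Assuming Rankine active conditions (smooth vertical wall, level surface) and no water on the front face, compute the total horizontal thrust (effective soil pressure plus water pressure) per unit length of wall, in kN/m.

K_a = tan²(45° − φ/2) = 0.2851.
γ' = 21.1 − 9.81 = 11.29 kN/m³. Depth below WT = 7.4 m.
σ'_h at WT = K_a γ d_w = 11.56 kPa; at base = 11.56 + K_a γ' × 7.4 = 35.38 kPa.
P₁ (0–2.4 m) = ½×11.56×2.4 = 13.88. P₂ (2.4–9.8 m) = ½(11.56+35.38)×7.4 = 173.7.
P_w = ½ γ_w h₂² = 0.5×9.81×7.4² = 268.6. Total = 13.88+173.7+268.6 = 456.2 kN/m.

456 kN/m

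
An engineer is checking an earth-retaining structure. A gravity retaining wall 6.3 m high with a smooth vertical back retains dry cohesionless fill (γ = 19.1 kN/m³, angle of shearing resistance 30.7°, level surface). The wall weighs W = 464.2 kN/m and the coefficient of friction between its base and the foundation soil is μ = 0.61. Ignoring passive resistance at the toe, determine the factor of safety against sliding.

2.31

K_a = tan²(45° − 30.7°/2) = 0.3240.
P_a = ½K_aγH² = 0.5×0.3240×19.1×6.3² = 122.8 kN/m, acting at H/3 = 2.100 m above the base.
FS_sliding = μW / P_a = 0.61×464.2 / 122.8 = 2.306.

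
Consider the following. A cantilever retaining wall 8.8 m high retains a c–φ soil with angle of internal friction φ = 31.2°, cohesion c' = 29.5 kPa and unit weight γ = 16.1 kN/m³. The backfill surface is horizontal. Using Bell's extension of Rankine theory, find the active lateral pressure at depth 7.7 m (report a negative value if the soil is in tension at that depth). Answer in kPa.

K_a = (1 − sin φ)/(1 + sin φ) = 0.3175.
σ_a = K_a γ z − 2c√K_a = 0.3175×16.1×7.7 − 2×29.5×0.5635 = 6.116 kPa.

6.12 kPa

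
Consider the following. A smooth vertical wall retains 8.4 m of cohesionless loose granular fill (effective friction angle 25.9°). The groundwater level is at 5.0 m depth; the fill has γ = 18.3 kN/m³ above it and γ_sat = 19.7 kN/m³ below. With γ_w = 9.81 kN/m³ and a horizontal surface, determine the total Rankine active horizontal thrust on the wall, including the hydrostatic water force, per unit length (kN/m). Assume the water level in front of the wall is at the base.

K_a = tan²(45° − φ/2) = 0.3920.
γ' = 19.7 − 9.81 = 9.890 kN/m³. Depth below WT = 3.4 m.
σ'_h at WT = K_a γ d_w = 35.87 kPa; at base = 35.87 + K_a γ' × 3.4 = 49.05 kPa.
P₁ (0–5.0 m) = ½×35.87×5.0 = 89.67. P₂ (5.0–8.4 m) = ½(35.87+49.05)×3.4 = 144.4.
P_w = ½ γ_w h₂² = 0.5×9.81×3.4² = 56.70. Total = 89.67+144.4+56.70 = 290.7 kN/m.

291 kN/m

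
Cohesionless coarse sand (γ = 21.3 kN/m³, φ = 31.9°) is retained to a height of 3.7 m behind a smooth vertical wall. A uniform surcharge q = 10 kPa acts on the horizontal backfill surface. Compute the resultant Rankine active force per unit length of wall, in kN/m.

56.4 kN/m

K_a = tan²(45° − φ/2) = 0.3085.
Soil triangle: ½ K_a γ H² = 0.5×0.3085×21.3×3.7² = 44.98 kN/m.
Surcharge rectangle: K_a q H = 0.3085×10×3.7 = 11.42 kN/m.
Total = 44.98 + 11.42 = 56.40 kN/m.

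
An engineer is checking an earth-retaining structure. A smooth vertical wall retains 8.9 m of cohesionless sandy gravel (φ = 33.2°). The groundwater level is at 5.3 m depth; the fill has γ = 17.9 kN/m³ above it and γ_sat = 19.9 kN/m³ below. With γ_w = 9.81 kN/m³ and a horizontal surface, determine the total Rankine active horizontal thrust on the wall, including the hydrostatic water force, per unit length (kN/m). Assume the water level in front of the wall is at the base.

K_a = tan²(45° − φ/2) = 0.2924.
γ' = 19.9 − 9.81 = 10.09 kN/m³. Depth below WT = 3.6 m.
σ'_h at WT = K_a γ d_w = 27.74 kPa; at base = 27.74 + K_a γ' × 3.6 = 38.36 kPa.
P₁ (0–5.3 m) = ½×27.74×5.3 = 73.50. P₂ (5.3–8.9 m) = ½(27.74+38.36)×3.6 = 119.0.
P_w = ½ γ_w h₂² = 0.5×9.81×3.6² = 63.57. Total = 73.50+119.0+63.57 = 256.0 kN/m.

256 kN/m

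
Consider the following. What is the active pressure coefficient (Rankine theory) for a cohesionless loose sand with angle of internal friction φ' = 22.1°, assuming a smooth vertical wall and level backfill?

K_a = tan²(45° − φ/2) = tan²(33.95°) = 0.4533.

0.453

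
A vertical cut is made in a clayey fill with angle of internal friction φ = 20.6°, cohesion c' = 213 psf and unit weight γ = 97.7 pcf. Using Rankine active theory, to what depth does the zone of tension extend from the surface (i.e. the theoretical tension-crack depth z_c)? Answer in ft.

6.30 ft

K_a = tan²(45° − 20.6°/2) = 0.4795; √K_a = 0.6924.
The active pressure is zero where K_a γ z = 2c√K_a, so z_c = 2c/(γ√K_a) = 2×213/(97.7×0.6924) = 6.297 ft.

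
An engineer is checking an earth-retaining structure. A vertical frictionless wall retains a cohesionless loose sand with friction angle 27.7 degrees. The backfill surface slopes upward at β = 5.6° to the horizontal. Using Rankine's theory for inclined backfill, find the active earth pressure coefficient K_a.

K_a = cos β · (cos β − √(cos²β − cos²φ)) / (cos β + √(cos²β − cos²φ)).
cos β = 0.9952, cos φ = 0.8854, √(cos²β − cos²φ) = 0.4545.
K_a = 0.9952 × (0.9952 − 0.4545)/(0.9952 + 0.4545) = 0.3712.

0.371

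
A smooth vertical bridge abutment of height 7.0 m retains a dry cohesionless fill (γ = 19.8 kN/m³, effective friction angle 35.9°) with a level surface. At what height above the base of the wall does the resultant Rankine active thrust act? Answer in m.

2.33 m

K_a = 0.2607.
The pressure distribution is triangular, so the resultant acts at H/3 above the base = 7.0/3 = 2.333 m.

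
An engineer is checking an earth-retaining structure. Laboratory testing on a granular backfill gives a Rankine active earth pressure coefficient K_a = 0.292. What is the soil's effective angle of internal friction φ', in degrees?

K_a = tan²(45° − φ/2) ⇒ 45° − φ/2 = arctan(√0.292) = 28.39°.
φ = 2(45° − 28.39°) = 33.23°.

33.2°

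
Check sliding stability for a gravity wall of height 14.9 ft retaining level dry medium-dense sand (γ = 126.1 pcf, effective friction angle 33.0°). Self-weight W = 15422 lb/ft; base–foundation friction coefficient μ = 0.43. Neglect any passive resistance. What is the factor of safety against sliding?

1.61

K_a = tan²(45° − 33.0°/2) = 0.2948.
P_a = ½K_aγH² = 0.5×0.2948×126.1×14.9² = 4127 lb/ft, acting at H/3 = 4.967 ft above the base.
FS_sliding = μW / P_a = 0.43×15422 / 4127 = 1.607.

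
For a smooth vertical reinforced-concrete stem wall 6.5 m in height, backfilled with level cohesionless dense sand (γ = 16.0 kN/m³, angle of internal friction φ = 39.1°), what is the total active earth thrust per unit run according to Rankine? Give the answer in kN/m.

76.6 kN/m

K_a = tan²(45° − φ/2) = 0.2265.
P_a = ½ K_a γ H² = 0.5 × 0.2265 × 16.0 × 6.5² = 76.55 kN/m.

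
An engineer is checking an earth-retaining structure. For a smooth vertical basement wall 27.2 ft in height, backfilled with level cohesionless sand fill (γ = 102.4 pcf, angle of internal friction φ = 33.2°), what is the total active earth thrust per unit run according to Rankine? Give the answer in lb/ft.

K_a = tan²(45° − φ/2) = 0.2924.
P_a = ½ K_a γ H² = 0.5 × 0.2924 × 102.4 × 27.2² = 11070 lb/ft.

11100 lb/ft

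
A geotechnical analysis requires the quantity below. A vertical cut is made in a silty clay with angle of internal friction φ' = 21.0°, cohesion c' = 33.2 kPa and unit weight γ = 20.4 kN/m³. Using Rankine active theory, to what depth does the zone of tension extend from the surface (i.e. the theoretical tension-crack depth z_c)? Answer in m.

4.74 m

K_a = tan²(45° − 21.0°/2) = 0.4724; √K_a = 0.6873.
The active pressure is zero where K_a γ z = 2c√K_a, so z_c = 2c/(γ√K_a) = 2×33.2/(20.4×0.6873) = 4.736 m.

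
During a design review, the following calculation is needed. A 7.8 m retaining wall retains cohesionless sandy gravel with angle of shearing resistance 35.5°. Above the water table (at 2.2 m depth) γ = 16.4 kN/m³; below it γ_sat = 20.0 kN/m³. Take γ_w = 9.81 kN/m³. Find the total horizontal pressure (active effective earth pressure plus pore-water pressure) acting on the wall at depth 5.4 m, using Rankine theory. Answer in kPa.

K_a = (1 − sin φ)/(1 + sin φ) = 0.2653.
γ' = 20.0 − 9.81 = 10.19 kN/m³.
Effective vertical stress at 5.4 m: σ'_v = 16.4×2.2 + 10.19×3.20 = 68.69 kPa.
σ'_h = K_a σ'_v = 0.2653 × 68.69 = 18.22 kPa; u = γ_w × 3.20 = 31.39 kPa.
Total σ_h = 18.22 + 31.39 = 49.61 kPa.

49.6 kPa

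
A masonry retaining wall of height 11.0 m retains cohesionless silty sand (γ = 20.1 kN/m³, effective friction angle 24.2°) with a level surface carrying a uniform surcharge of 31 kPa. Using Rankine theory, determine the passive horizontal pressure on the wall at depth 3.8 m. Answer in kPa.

257 kPa

K_p = (1 + sin φ)/(1 − sin φ) = 2.389.
σ_v = γz + q = 20.1 × 3.8 + 31 = 107.4 kPa.
σ_h = K_p σ_v = 2.389 × 107.4 = 256.6 kPa.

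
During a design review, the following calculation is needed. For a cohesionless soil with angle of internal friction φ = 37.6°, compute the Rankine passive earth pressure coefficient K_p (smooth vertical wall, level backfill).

4.13

K_p = (1 + sin φ)/(1 − sin φ) = tan²(45° + 37.6°/2) = 4.130.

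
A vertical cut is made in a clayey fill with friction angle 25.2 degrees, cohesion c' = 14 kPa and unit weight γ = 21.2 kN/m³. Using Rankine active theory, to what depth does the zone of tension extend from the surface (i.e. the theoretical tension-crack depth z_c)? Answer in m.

2.08 m

K_a = tan²(45° − 25.2°/2) = 0.4027; √K_a = 0.6346.
The active pressure is zero where K_a γ z = 2c√K_a, so z_c = 2c/(γ√K_a) = 2×14/(21.2×0.6346) = 2.081 m.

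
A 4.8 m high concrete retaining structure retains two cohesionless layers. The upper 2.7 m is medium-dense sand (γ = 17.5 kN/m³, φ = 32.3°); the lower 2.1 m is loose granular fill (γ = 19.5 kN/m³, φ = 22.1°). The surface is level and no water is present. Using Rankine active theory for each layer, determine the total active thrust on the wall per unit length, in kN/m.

K_a1 = tan²(45°−32.3°/2) = 0.3035; K_a2 = tan²(45°−22.1°/2) = 0.4533.
Layer 1: σ at base = K_a1 γ₁ h₁ = 14.34 kPa; P₁ = ½×14.34×2.7 = 19.36.
Layer 2: σ_v at top = γ₁h₁ = 47.25; σ_h top = K_a2×47.25 = 21.42; σ_h base = K_a2×(47.25+19.5×2.1) = 39.98.
P₂ = ½(21.42+39.98)×2.1 = 64.46. Total P_a = 19.36+64.46 = 83.82 kN/m.

83.8 kN/m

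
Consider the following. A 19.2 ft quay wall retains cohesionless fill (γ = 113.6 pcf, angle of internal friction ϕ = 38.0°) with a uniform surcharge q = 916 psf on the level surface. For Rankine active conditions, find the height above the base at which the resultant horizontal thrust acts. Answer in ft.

K_a = 0.2379.
Triangular part P₁ = ½K_aγH² = 4981 at H/3 = 6.400 ft; rectangular part P₂ = K_a q H = 4184 at H/2 = 9.600 ft.
ȳ = (P₁·6.400 + P₂·9.600)/(P₁+P₂) = 7.861 ft.

7.86 ft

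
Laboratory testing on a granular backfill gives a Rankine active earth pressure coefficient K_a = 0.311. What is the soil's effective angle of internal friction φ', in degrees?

31.7°

K_a = tan²(45° − φ/2) ⇒ 45° − φ/2 = arctan(√0.311) = 29.15°.
φ = 2(45° − 29.15°) = 31.71°.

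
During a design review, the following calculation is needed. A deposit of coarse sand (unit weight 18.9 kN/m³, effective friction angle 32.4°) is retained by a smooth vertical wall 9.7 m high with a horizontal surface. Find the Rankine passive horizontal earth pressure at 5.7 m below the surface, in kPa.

356 kPa

K_p = (1 + sin φ)/(1 − sin φ) = 3.309.
σ_h = K_p γ z = 3.309 × 18.9 × 5.7 = 356.5 kPa.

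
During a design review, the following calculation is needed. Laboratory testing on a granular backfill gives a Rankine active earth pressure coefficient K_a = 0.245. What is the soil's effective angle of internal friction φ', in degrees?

37.3°

K_a = tan²(45° − φ/2) ⇒ 45° − φ/2 = arctan(√0.245) = 26.33°.
φ = 2(45° − 26.33°) = 37.33°.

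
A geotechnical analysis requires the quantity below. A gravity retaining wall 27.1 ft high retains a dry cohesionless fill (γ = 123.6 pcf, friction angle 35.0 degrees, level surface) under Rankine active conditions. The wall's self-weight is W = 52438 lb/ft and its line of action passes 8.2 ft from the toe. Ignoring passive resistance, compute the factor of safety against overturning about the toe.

K_a = tan²(45° − 35.0°/2) = 0.2710.
P_a = ½K_aγH² = 0.5×0.2710×123.6×27.1² = 12300 lb/ft, acting at H/3 = 9.033 ft above the base.
Overturning moment M_o = P_a × H/3 = 12300 × 9.033 = 111100.
Resisting moment M_r = W × 8.2 = 52438 × 8.2 = 430000.
FS_overturning = M_r/M_o = 430000/111100 = 3.870.

3.87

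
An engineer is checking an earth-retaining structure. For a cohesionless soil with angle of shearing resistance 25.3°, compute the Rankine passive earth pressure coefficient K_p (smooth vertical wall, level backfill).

K_p = (1 + sin φ)/(1 − sin φ) = tan²(45° + 25.3°/2) = 2.493.

2.49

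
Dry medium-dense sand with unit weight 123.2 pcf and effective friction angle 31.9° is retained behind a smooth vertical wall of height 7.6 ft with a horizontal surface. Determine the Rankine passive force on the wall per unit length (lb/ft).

11500 lb/ft

K_p = tan²(45° + φ/2) = 3.241.
P_p = ½ K_p γ H² = 0.5 × 3.241 × 123.2 × 7.6² = 11530 lb/ft.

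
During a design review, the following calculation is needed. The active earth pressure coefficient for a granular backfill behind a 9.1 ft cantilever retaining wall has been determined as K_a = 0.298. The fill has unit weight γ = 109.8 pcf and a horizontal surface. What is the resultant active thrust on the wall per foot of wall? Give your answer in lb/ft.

P = ½ K_a γ H² = 0.5 × 0.298 × 109.8 × 9.1² = 1355 lb/ft.

1350 lb/ft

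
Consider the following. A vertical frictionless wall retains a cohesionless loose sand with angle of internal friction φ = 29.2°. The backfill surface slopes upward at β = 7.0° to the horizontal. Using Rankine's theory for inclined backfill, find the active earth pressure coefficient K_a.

K_a = cos β · (cos β − √(cos²β − cos²φ)) / (cos β + √(cos²β − cos²φ)).
cos β = 0.9925, cos φ = 0.8729, √(cos²β − cos²φ) = 0.4724.
K_a = 0.9925 × (0.9925 − 0.4724)/(0.9925 + 0.4724) = 0.3524.

0.352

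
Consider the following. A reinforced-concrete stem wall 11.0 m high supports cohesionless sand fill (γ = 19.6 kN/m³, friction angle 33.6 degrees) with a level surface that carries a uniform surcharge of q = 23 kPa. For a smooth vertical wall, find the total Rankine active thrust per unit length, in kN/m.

K_a = tan²(45° − φ/2) = 0.2875.
Soil triangle: ½ K_a γ H² = 0.5×0.2875×19.6×11.0² = 340.9 kN/m.
Surcharge rectangle: K_a q H = 0.2875×23×11.0 = 72.74 kN/m.
Total = 340.9 + 72.74 = 413.7 kN/m.

414 kN/m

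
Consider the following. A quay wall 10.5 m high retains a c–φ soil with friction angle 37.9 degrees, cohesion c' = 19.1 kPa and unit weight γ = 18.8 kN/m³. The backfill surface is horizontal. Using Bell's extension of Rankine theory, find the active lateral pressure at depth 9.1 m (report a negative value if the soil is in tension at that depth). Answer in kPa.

22.2 kPa

K_a = (1 − sin φ)/(1 + sin φ) = 0.2389.
σ_a = K_a γ z − 2c√K_a = 0.2389×18.8×9.1 − 2×19.1×0.4888 = 22.20 kPa.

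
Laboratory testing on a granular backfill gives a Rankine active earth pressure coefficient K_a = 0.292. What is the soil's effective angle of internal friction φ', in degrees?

K_a = tan²(45° − φ/2) ⇒ 45° − φ/2 = arctan(√0.292) = 28.39°.
φ = 2(45° − 28.39°) = 33.23°.

33.2°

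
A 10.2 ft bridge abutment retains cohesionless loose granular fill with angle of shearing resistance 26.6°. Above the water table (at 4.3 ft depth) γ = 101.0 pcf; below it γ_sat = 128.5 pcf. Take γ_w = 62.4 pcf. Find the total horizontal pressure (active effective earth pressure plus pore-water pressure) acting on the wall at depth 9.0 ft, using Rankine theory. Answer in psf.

577 psf

K_a = (1 − sin φ)/(1 + sin φ) = 0.3814.
γ' = 128.5 − 62.4 = 66.10 pcf.
Effective vertical stress at 9.0 ft: σ'_v = 101.0×4.3 + 66.10×4.70 = 745.0 psf.
σ'_h = K_a σ'_v = 0.3814 × 745.0 = 284.2 psf; u = γ_w × 4.70 = 293.3 psf.
Total σ_h = 284.2 + 293.3 = 577.4 psf.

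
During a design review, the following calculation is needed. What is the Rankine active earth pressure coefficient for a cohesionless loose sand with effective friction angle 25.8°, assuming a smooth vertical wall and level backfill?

K_a = (1 − sin φ)/(1 + sin φ) = (1 − sin 25.8°)/(1 + sin 25.8°) = 0.3935.

0.394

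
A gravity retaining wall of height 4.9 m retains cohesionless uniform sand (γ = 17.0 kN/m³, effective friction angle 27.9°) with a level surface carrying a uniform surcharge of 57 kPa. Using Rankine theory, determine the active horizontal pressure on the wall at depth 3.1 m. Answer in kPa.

39.8 kPa

K_a = (1 − sin φ)/(1 + sin φ) = 0.3625.
σ_v = γz + q = 17.0 × 3.1 + 57 = 109.7 kPa.
σ_h = K_a σ_v = 0.3625 × 109.7 = 39.76 kPa.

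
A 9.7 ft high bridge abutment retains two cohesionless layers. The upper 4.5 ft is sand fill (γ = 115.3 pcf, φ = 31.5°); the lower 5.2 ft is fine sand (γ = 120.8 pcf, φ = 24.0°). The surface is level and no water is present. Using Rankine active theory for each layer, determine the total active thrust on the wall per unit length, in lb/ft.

2190 lb/ft

K_a1 = tan²(45°−31.5°/2) = 0.3136; K_a2 = tan²(45°−24.0°/2) = 0.4217.
Layer 1: σ at base = K_a1 γ₁ h₁ = 162.7 psf; P₁ = ½×162.7×4.5 = 366.1.
Layer 2: σ_v at top = γ₁h₁ = 518.9; σ_h top = K_a2×518.9 = 218.8; σ_h base = K_a2×(518.9+120.8×5.2) = 483.7.
P₂ = ½(218.8+483.7)×5.2 = 1827. Total P_a = 366.1+1827 = 2193 lb/ft.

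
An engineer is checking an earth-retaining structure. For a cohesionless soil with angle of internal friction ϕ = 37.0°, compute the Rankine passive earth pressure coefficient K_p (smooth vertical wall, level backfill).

4.02

K_p = (1 + sin φ)/(1 − sin φ) = tan²(45° + 37.0°/2) = 4.023.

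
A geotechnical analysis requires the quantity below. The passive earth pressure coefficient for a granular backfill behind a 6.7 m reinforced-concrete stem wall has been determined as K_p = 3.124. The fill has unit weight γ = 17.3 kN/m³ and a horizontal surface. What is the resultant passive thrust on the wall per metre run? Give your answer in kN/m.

P = ½ K_p γ H² = 0.5 × 3.124 × 17.3 × 6.7² = 1213 kN/m.

1210 kN/m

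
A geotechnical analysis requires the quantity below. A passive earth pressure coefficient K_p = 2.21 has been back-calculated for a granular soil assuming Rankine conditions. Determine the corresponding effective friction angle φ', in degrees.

K_p = (1+sin φ)/(1−sin φ) ⇒ sin φ = (K_p − 1)/(K_p + 1) = 0.3769.
φ = arcsin(0.3769) = 22.14°.

22.1°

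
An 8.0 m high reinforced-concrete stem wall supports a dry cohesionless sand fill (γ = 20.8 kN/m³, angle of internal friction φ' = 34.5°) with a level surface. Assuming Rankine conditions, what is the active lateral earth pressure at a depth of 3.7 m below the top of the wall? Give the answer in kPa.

K_a = (1 − sin φ)/(1 + sin φ) = 0.2768.
σ_h = K_a γ z = 0.2768 × 20.8 × 3.7 = 21.30 kPa.

21.3 kPa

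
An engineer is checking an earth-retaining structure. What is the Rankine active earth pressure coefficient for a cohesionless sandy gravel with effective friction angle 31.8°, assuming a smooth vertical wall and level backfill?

0.310

K_a = tan²(45° − φ/2) = tan²(29.10°) = 0.3098.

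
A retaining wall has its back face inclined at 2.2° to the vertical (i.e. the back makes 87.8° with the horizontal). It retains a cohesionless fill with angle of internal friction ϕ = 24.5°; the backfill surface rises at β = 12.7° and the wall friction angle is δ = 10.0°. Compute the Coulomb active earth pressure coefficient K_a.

K_a = sin²(α+φ) / [sin²α · sin(α−δ) · (1 + √{sin(φ+δ)sin(φ−β) / (sin(α−δ)sin(α+β))})²].
With α = 87.8°, φ = 24.5°, δ = 10.0°, β = 12.7°: K_a = 0.4833.

0.483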